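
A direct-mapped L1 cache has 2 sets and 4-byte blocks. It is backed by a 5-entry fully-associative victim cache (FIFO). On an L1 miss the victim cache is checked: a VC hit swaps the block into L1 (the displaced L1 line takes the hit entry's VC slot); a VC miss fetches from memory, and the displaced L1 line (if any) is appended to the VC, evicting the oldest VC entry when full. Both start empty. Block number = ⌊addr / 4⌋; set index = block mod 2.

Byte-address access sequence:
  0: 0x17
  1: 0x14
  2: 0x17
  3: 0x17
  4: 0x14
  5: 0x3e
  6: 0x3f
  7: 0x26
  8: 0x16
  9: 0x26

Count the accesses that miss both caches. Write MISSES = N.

MISSES = 3

#0 0x17→b5/s1 MISS; vc=[]
#1 0x14→b5/s1 L1-HIT; vc=[]
#2 0x17→b5/s1 L1-HIT; vc=[]
#3 0x17→b5/s1 L1-HIT; vc=[]
#4 0x14→b5/s1 L1-HIT; vc=[]
#5 0x3e→b15/s1 MISS; vc=[5]
#6 0x3f→b15/s1 L1-HIT; vc=[5]
#7 0x26→b9/s1 MISS; vc=[5,15]
#8 0x16→b5/s1 VC-HIT; vc=[9,15]
#9 0x26→b9/s1 VC-HIT; vc=[5,15]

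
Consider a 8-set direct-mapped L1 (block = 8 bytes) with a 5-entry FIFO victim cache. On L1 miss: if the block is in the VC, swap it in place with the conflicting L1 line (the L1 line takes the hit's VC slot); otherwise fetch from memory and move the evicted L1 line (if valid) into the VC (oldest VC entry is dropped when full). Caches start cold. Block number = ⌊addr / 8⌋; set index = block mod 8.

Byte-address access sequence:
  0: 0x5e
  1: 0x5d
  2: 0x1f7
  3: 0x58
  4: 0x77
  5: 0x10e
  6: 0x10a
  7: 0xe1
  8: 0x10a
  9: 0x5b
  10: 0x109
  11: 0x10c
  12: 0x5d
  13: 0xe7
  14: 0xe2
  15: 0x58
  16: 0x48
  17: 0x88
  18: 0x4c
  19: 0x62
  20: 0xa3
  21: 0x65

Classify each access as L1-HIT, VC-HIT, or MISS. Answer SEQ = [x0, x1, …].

0: 0x5e (blk 11, set 3) → MISS  vc=[]
1: 0x5d (blk 11, set 3) → L1-HIT  vc=[]
2: 0x1f7 (blk 62, set 6) → MISS  vc=[]
3: 0x58 (blk 11, set 3) → L1-HIT  vc=[]
4: 0x77 (blk 14, set 6) → MISS  vc=[62]
5: 0x10e (blk 33, set 1) → MISS  vc=[62]
6: 0x10a (blk 33, set 1) → L1-HIT  vc=[62]
7: 0xe1 (blk 28, set 4) → MISS  vc=[62]
8: 0x10a (blk 33, set 1) → L1-HIT  vc=[62]
9: 0x5b (blk 11, set 3) → L1-HIT  vc=[62]
10: 0x109 (blk 33, set 1) → L1-HIT  vc=[62]
11: 0x10c (blk 33, set 1) → L1-HIT  vc=[62]
12: 0x5d (blk 11, set 3) → L1-HIT  vc=[62]
13: 0xe7 (blk 28, set 4) → L1-HIT  vc=[62]
14: 0xe2 (blk 28, set 4) → L1-HIT  vc=[62]
15: 0x58 (blk 11, set 3) → L1-HIT  vc=[62]
16: 0x48 (blk 9, set 1) → MISS  vc=[62, 33]
17: 0x88 (blk 17, set 1) → MISS  vc=[62, 33, 9]
18: 0x4c (blk 9, set 1) → VC-HIT  vc=[62, 33, 17]
19: 0x62 (blk 12, set 4) → MISS  vc=[62, 33, 17, 28]
20: 0xa3 (blk 20, set 4) → MISS  vc=[62, 33, 17, 28, 12]
21: 0x65 (blk 12, set 4) → VC-HIT  vc=[62, 33, 17, 28, 20]

SEQ = [MISS, L1-HIT, MISS, L1-HIT, MISS, MISS, L1-HIT, MISS, L1-HIT, L1-HIT, L1-HIT, L1-HIT, L1-HIT, L1-HIT, L1-HIT, L1-HIT, MISS, MISS, VC-HIT, MISS, MISS, VC-HIT]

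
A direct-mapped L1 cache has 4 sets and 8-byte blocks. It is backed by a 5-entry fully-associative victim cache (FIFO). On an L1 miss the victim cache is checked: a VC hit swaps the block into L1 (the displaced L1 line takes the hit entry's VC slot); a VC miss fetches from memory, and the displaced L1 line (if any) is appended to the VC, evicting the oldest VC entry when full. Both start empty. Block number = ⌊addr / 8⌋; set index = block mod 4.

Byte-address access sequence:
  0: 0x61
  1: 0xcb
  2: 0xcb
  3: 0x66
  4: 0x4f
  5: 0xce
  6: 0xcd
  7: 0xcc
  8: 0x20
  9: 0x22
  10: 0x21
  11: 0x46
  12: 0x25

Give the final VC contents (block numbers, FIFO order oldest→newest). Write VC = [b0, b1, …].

#0 0x61→b12/s0 MISS; vc=[]
#1 0xcb→b25/s1 MISS; vc=[]
#2 0xcb→b25/s1 L1-HIT; vc=[]
#3 0x66→b12/s0 L1-HIT; vc=[]
#4 0x4f→b9/s1 MISS; vc=[25]
#5 0xce→b25/s1 VC-HIT; vc=[9]
#6 0xcd→b25/s1 L1-HIT; vc=[9]
#7 0xcc→b25/s1 L1-HIT; vc=[9]
#8 0x20→b4/s0 MISS; vc=[9,12]
#9 0x22→b4/s0 L1-HIT; vc=[9,12]
#10 0x21→b4/s0 L1-HIT; vc=[9,12]
#11 0x46→b8/s0 MISS; vc=[9,12,4]
#12 0x25→b4/s0 VC-HIT; vc=[9,12,8]

VC = [9, 12, 8]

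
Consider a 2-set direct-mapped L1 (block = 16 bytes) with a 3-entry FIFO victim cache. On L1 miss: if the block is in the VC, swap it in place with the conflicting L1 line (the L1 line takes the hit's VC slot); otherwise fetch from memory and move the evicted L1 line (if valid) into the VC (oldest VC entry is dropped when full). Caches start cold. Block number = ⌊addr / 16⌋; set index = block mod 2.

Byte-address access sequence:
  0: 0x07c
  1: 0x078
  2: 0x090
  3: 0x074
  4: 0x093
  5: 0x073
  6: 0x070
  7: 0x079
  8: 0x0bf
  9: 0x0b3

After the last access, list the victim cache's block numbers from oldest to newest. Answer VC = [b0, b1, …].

  [0] addr=0x7c blk=7 s=1: MISS | VC []
  [1] addr=0x78 blk=7 s=1: L1-HIT | VC []
  [2] addr=0x90 blk=9 s=1: MISS | VC [7]
  [3] addr=0x74 blk=7 s=1: VC-HIT | VC [9]
  [4] addr=0x93 blk=9 s=1: VC-HIT | VC [7]
  [5] addr=0x73 blk=7 s=1: VC-HIT | VC [9]
  [6] addr=0x70 blk=7 s=1: L1-HIT | VC [9]
  [7] addr=0x79 blk=7 s=1: L1-HIT | VC [9]
  [8] addr=0xbf blk=11 s=1: MISS | VC [9, 7]
  [9] addr=0xb3 blk=11 s=1: L1-HIT | VC [9, 7]

VC = [9, 7]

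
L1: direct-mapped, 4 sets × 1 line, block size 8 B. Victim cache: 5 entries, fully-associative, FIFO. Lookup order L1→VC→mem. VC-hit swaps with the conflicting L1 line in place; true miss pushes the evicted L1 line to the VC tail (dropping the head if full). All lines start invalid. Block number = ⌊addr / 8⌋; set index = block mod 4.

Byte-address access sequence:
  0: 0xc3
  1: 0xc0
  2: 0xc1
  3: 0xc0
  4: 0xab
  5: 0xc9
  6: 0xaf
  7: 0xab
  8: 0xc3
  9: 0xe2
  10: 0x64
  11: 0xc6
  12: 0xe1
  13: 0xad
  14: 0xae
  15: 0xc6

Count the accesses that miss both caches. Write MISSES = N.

  [0] addr=0xc3 blk=24 s=0: MISS | VC []
  [1] addr=0xc0 blk=24 s=0: L1-HIT | VC []
  [2] addr=0xc1 blk=24 s=0: L1-HIT | VC []
  [3] addr=0xc0 blk=24 s=0: L1-HIT | VC []
  [4] addr=0xab blk=21 s=1: MISS | VC []
  [5] addr=0xc9 blk=25 s=1: MISS | VC [21]
  [6] addr=0xaf blk=21 s=1: VC-HIT | VC [25]
  [7] addr=0xab blk=21 s=1: L1-HIT | VC [25]
  [8] addr=0xc3 blk=24 s=0: L1-HIT | VC [25]
  [9] addr=0xe2 blk=28 s=0: MISS | VC [25, 24]
  [10] addr=0x64 blk=12 s=0: MISS | VC [25, 24, 28]
  [11] addr=0xc6 blk=24 s=0: VC-HIT | VC [25, 12, 28]
  [12] addr=0xe1 blk=28 s=0: VC-HIT | VC [25, 12, 24]
  [13] addr=0xad blk=21 s=1: L1-HIT | VC [25, 12, 24]
  [14] addr=0xae blk=21 s=1: L1-HIT | VC [25, 12, 24]
  [15] addr=0xc6 blk=24 s=0: VC-HIT | VC [25, 12, 28]

MISSES = 5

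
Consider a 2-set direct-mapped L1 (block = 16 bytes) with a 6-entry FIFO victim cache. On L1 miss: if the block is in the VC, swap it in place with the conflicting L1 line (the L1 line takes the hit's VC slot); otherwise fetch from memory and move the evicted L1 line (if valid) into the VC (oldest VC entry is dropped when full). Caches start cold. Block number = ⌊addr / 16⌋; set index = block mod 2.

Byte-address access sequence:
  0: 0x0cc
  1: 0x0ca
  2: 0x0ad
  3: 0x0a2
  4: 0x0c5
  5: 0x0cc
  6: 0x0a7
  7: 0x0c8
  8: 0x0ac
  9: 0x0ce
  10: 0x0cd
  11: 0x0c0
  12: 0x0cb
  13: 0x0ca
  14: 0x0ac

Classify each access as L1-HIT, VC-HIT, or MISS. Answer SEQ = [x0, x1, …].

#0 0xcc→b12/s0 MISS; vc=[]
#1 0xca→b12/s0 L1-HIT; vc=[]
#2 0xad→b10/s0 MISS; vc=[12]
#3 0xa2→b10/s0 L1-HIT; vc=[12]
#4 0xc5→b12/s0 VC-HIT; vc=[10]
#5 0xcc→b12/s0 L1-HIT; vc=[10]
#6 0xa7→b10/s0 VC-HIT; vc=[12]
#7 0xc8→b12/s0 VC-HIT; vc=[10]
#8 0xac→b10/s0 VC-HIT; vc=[12]
#9 0xce→b12/s0 VC-HIT; vc=[10]
#10 0xcd→b12/s0 L1-HIT; vc=[10]
#11 0xc0→b12/s0 L1-HIT; vc=[10]
#12 0xcb→b12/s0 L1-HIT; vc=[10]
#13 0xca→b12/s0 L1-HIT; vc=[10]
#14 0xac→b10/s0 VC-HIT; vc=[12]

SEQ = [MISS, L1-HIT, MISS, L1-HIT, VC-HIT, L1-HIT, VC-HIT, VC-HIT, VC-HIT, VC-HIT, L1-HIT, L1-HIT, L1-HIT, L1-HIT, VC-HIT]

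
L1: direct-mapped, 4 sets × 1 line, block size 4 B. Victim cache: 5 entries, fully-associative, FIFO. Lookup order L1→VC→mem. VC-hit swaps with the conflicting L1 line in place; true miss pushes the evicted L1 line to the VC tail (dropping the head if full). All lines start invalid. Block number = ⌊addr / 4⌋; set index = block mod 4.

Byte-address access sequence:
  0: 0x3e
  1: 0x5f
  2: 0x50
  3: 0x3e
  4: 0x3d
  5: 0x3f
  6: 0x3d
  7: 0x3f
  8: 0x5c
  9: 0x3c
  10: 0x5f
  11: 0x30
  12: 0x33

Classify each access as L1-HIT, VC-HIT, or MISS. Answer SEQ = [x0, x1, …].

0: 0x3e (blk 15, set 3) → MISS  vc=[]
1: 0x5f (blk 23, set 3) → MISS  vc=[15]
2: 0x50 (blk 20, set 0) → MISS  vc=[15]
3: 0x3e (blk 15, set 3) → VC-HIT  vc=[23]
4: 0x3d (blk 15, set 3) → L1-HIT  vc=[23]
5: 0x3f (blk 15, set 3) → L1-HIT  vc=[23]
6: 0x3d (blk 15, set 3) → L1-HIT  vc=[23]
7: 0x3f (blk 15, set 3) → L1-HIT  vc=[23]
8: 0x5c (blk 23, set 3) → VC-HIT  vc=[15]
9: 0x3c (blk 15, set 3) → VC-HIT  vc=[23]
10: 0x5f (blk 23, set 3) → VC-HIT  vc=[15]
11: 0x30 (blk 12, set 0) → MISS  vc=[15, 20]
12: 0x33 (blk 12, set 0) → L1-HIT  vc=[15, 20]

SEQ = [MISS, MISS, MISS, VC-HIT, L1-HIT, L1-HIT, L1-HIT, L1-HIT, VC-HIT, VC-HIT, VC-HIT, MISS, L1-HIT]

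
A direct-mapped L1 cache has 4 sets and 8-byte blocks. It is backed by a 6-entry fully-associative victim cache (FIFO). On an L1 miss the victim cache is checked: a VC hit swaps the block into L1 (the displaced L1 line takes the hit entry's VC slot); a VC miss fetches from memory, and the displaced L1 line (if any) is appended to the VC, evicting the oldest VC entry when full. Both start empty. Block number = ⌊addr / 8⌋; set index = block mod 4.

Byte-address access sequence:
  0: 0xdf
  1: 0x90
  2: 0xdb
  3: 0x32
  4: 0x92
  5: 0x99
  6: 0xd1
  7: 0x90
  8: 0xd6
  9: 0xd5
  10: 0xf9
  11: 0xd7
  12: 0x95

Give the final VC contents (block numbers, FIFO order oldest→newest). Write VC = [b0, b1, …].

VC = [6, 27, 26, 19]

#0 0xdf→b27/s3 MISS; vc=[]
#1 0x90→b18/s2 MISS; vc=[]
#2 0xdb→b27/s3 L1-HIT; vc=[]
#3 0x32→b6/s2 MISS; vc=[18]
#4 0x92→b18/s2 VC-HIT; vc=[6]
#5 0x99→b19/s3 MISS; vc=[6,27]
#6 0xd1→b26/s2 MISS; vc=[6,27,18]
#7 0x90→b18/s2 VC-HIT; vc=[6,27,26]
#8 0xd6→b26/s2 VC-HIT; vc=[6,27,18]
#9 0xd5→b26/s2 L1-HIT; vc=[6,27,18]
#10 0xf9→b31/s3 MISS; vc=[6,27,18,19]
#11 0xd7→b26/s2 L1-HIT; vc=[6,27,18,19]
#12 0x95→b18/s2 VC-HIT; vc=[6,27,26,19]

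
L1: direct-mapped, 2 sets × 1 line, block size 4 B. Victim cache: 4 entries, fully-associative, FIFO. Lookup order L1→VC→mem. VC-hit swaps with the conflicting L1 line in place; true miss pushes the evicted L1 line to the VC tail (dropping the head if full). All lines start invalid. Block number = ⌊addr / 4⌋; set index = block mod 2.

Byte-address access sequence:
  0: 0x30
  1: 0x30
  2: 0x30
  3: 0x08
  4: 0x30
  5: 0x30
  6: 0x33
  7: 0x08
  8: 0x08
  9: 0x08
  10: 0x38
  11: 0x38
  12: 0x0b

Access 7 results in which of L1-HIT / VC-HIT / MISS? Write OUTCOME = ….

OUTCOME = VC-HIT

0: 0x30 (blk 12, set 0) → MISS  vc=[]
1: 0x30 (blk 12, set 0) → L1-HIT  vc=[]
2: 0x30 (blk 12, set 0) → L1-HIT  vc=[]
3: 0x8 (blk 2, set 0) → MISS  vc=[12]
4: 0x30 (blk 12, set 0) → VC-HIT  vc=[2]
5: 0x30 (blk 12, set 0) → L1-HIT  vc=[2]
6: 0x33 (blk 12, set 0) → L1-HIT  vc=[2]
7: 0x8 (blk 2, set 0) → VC-HIT  vc=[12]
8: 0x8 (blk 2, set 0) → L1-HIT  vc=[12]
9: 0x8 (blk 2, set 0) → L1-HIT  vc=[12]
10: 0x38 (blk 14, set 0) → MISS  vc=[12, 2]
11: 0x38 (blk 14, set 0) → L1-HIT  vc=[12, 2]
12: 0xb (blk 2, set 0) → VC-HIT  vc=[12, 14]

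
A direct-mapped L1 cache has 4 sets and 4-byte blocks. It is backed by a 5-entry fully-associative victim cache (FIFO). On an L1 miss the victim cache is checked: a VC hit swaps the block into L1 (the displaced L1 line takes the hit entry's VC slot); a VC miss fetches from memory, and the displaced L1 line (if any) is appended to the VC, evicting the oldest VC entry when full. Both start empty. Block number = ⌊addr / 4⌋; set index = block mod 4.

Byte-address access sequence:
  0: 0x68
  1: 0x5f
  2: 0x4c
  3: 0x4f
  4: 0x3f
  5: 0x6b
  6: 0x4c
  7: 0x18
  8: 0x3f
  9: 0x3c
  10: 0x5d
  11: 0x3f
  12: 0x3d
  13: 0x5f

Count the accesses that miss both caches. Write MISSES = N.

MISSES = 5

  [0] addr=0x68 blk=26 s=2: MISS | VC []
  [1] addr=0x5f blk=23 s=3: MISS | VC []
  [2] addr=0x4c blk=19 s=3: MISS | VC [23]
  [3] addr=0x4f blk=19 s=3: L1-HIT | VC [23]
  [4] addr=0x3f blk=15 s=3: MISS | VC [23, 19]
  [5] addr=0x6b blk=26 s=2: L1-HIT | VC [23, 19]
  [6] addr=0x4c blk=19 s=3: VC-HIT | VC [23, 15]
  [7] addr=0x18 blk=6 s=2: MISS | VC [23, 15, 26]
  [8] addr=0x3f blk=15 s=3: VC-HIT | VC [23, 19, 26]
  [9] addr=0x3c blk=15 s=3: L1-HIT | VC [23, 19, 26]
  [10] addr=0x5d blk=23 s=3: VC-HIT | VC [15, 19, 26]
  [11] addr=0x3f blk=15 s=3: VC-HIT | VC [23, 19, 26]
  [12] addr=0x3d blk=15 s=3: L1-HIT | VC [23, 19, 26]
  [13] addr=0x5f blk=23 s=3: VC-HIT | VC [15, 19, 26]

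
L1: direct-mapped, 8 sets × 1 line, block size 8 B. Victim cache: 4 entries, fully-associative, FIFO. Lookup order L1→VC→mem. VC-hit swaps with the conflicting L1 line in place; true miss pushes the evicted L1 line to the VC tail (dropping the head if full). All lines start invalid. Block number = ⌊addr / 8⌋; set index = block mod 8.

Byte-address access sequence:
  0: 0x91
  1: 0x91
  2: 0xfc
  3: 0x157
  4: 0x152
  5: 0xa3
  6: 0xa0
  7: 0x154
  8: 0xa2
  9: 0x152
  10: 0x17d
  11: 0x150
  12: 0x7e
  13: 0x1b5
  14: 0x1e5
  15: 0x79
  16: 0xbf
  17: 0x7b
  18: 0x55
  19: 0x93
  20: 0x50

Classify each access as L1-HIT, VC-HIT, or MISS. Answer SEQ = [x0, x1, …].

  [0] addr=0x91 blk=18 s=2: MISS | VC []
  [1] addr=0x91 blk=18 s=2: L1-HIT | VC []
  [2] addr=0xfc blk=31 s=7: MISS | VC []
  [3] addr=0x157 blk=42 s=2: MISS | VC [18]
  [4] addr=0x152 blk=42 s=2: L1-HIT | VC [18]
  [5] addr=0xa3 blk=20 s=4: MISS | VC [18]
  [6] addr=0xa0 blk=20 s=4: L1-HIT | VC [18]
  [7] addr=0x154 blk=42 s=2: L1-HIT | VC [18]
  [8] addr=0xa2 blk=20 s=4: L1-HIT | VC [18]
  [9] addr=0x152 blk=42 s=2: L1-HIT | VC [18]
  [10] addr=0x17d blk=47 s=7: MISS | VC [18, 31]
  [11] addr=0x150 blk=42 s=2: L1-HIT | VC [18, 31]
  [12] addr=0x7e blk=15 s=7: MISS | VC [18, 31, 47]
  [13] addr=0x1b5 blk=54 s=6: MISS | VC [18, 31, 47]
  [14] addr=0x1e5 blk=60 s=4: MISS | VC [18, 31, 47, 20]
  [15] addr=0x79 blk=15 s=7: L1-HIT | VC [18, 31, 47, 20]
  [16] addr=0xbf blk=23 s=7: MISS | VC [31, 47, 20, 15]
  [17] addr=0x7b blk=15 s=7: VC-HIT | VC [31, 47, 20, 23]
  [18] addr=0x55 blk=10 s=2: MISS | VC [47, 20, 23, 42]
  [19] addr=0x93 blk=18 s=2: MISS | VC [20, 23, 42, 10]
  [20] addr=0x50 blk=10 s=2: VC-HIT | VC [20, 23, 42, 18]

SEQ = [MISS, L1-HIT, MISS, MISS, L1-HIT, MISS, L1-HIT, L1-HIT, L1-HIT, L1-HIT, MISS, L1-HIT, MISS, MISS, MISS, L1-HIT, MISS, VC-HIT, MISS, MISS, VC-HIT]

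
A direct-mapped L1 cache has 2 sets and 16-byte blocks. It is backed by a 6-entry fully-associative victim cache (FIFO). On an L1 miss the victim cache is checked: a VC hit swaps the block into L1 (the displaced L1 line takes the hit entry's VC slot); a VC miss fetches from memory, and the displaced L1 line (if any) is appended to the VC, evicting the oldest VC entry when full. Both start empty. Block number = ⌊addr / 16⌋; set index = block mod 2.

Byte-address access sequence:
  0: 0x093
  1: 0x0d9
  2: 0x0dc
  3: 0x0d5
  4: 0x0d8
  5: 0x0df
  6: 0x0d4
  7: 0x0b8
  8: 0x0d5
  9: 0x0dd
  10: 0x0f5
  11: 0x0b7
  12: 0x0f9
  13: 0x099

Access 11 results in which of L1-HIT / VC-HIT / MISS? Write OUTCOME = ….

#0 0x93→b9/s1 MISS; vc=[]
#1 0xd9→b13/s1 MISS; vc=[9]
#2 0xdc→b13/s1 L1-HIT; vc=[9]
#3 0xd5→b13/s1 L1-HIT; vc=[9]
#4 0xd8→b13/s1 L1-HIT; vc=[9]
#5 0xdf→b13/s1 L1-HIT; vc=[9]
#6 0xd4→b13/s1 L1-HIT; vc=[9]
#7 0xb8→b11/s1 MISS; vc=[9,13]
#8 0xd5→b13/s1 VC-HIT; vc=[9,11]
#9 0xdd→b13/s1 L1-HIT; vc=[9,11]
#10 0xf5→b15/s1 MISS; vc=[9,11,13]
#11 0xb7→b11/s1 VC-HIT; vc=[9,15,13]
#12 0xf9→b15/s1 VC-HIT; vc=[9,11,13]
#13 0x99→b9/s1 VC-HIT; vc=[15,11,13]

OUTCOME = VC-HIT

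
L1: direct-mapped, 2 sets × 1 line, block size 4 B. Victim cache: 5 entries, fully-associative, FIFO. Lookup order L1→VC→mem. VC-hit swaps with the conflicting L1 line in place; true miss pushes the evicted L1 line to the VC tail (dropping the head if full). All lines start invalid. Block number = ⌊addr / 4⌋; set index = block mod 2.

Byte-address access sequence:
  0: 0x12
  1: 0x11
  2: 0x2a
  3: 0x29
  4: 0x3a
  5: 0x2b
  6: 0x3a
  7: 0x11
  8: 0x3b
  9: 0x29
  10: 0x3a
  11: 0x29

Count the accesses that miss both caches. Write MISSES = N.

  [0] addr=0x12 blk=4 s=0: MISS | VC []
  [1] addr=0x11 blk=4 s=0: L1-HIT | VC []
  [2] addr=0x2a blk=10 s=0: MISS | VC [4]
  [3] addr=0x29 blk=10 s=0: L1-HIT | VC [4]
  [4] addr=0x3a blk=14 s=0: MISS | VC [4, 10]
  [5] addr=0x2b blk=10 s=0: VC-HIT | VC [4, 14]
  [6] addr=0x3a blk=14 s=0: VC-HIT | VC [4, 10]
  [7] addr=0x11 blk=4 s=0: VC-HIT | VC [14, 10]
  [8] addr=0x3b blk=14 s=0: VC-HIT | VC [4, 10]
  [9] addr=0x29 blk=10 s=0: VC-HIT | VC [4, 14]
  [10] addr=0x3a blk=14 s=0: VC-HIT | VC [4, 10]
  [11] addr=0x29 blk=10 s=0: VC-HIT | VC [4, 14]

MISSES = 3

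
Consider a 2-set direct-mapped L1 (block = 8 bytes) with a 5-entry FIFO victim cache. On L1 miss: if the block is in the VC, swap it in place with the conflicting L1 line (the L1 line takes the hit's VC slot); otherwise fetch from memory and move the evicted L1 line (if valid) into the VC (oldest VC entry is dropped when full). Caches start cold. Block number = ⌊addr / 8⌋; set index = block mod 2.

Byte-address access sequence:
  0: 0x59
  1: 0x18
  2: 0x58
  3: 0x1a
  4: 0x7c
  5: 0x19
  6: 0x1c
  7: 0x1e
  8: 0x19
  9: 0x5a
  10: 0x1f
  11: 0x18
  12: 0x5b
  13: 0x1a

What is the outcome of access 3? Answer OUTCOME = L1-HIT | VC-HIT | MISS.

0: 0x59 (blk 11, set 1) → MISS  vc=[]
1: 0x18 (blk 3, set 1) → MISS  vc=[11]
2: 0x58 (blk 11, set 1) → VC-HIT  vc=[3]
3: 0x1a (blk 3, set 1) → VC-HIT  vc=[11]
4: 0x7c (blk 15, set 1) → MISS  vc=[11, 3]
5: 0x19 (blk 3, set 1) → VC-HIT  vc=[11, 15]
6: 0x1c (blk 3, set 1) → L1-HIT  vc=[11, 15]
7: 0x1e (blk 3, set 1) → L1-HIT  vc=[11, 15]
8: 0x19 (blk 3, set 1) → L1-HIT  vc=[11, 15]
9: 0x5a (blk 11, set 1) → VC-HIT  vc=[3, 15]
10: 0x1f (blk 3, set 1) → VC-HIT  vc=[11, 15]
11: 0x18 (blk 3, set 1) → L1-HIT  vc=[11, 15]
12: 0x5b (blk 11, set 1) → VC-HIT  vc=[3, 15]
13: 0x1a (blk 3, set 1) → VC-HIT  vc=[11, 15]

OUTCOME = VC-HIT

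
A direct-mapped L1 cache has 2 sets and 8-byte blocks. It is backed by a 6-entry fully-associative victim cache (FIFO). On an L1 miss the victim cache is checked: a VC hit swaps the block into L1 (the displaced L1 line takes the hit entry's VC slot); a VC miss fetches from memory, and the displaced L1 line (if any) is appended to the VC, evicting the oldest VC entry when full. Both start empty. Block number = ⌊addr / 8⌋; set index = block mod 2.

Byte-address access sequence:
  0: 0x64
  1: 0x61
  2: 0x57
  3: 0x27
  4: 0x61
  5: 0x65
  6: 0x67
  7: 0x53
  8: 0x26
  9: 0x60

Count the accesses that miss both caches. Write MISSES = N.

0: 0x64 (blk 12, set 0) → MISS  vc=[]
1: 0x61 (blk 12, set 0) → L1-HIT  vc=[]
2: 0x57 (blk 10, set 0) → MISS  vc=[12]
3: 0x27 (blk 4, set 0) → MISS  vc=[12, 10]
4: 0x61 (blk 12, set 0) → VC-HIT  vc=[4, 10]
5: 0x65 (blk 12, set 0) → L1-HIT  vc=[4, 10]
6: 0x67 (blk 12, set 0) → L1-HIT  vc=[4, 10]
7: 0x53 (blk 10, set 0) → VC-HIT  vc=[4, 12]
8: 0x26 (blk 4, set 0) → VC-HIT  vc=[10, 12]
9: 0x60 (blk 12, set 0) → VC-HIT  vc=[10, 4]

MISSES = 3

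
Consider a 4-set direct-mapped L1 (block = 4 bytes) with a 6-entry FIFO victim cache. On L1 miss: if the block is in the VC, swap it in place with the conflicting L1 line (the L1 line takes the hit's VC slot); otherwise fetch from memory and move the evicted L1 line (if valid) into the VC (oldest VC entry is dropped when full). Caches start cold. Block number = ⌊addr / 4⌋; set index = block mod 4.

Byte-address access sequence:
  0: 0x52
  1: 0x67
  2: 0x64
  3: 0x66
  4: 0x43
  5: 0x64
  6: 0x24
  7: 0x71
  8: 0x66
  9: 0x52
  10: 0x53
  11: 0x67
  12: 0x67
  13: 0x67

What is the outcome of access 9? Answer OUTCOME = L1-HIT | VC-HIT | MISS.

OUTCOME = VC-HIT

0: 0x52 (blk 20, set 0) → MISS  vc=[]
1: 0x67 (blk 25, set 1) → MISS  vc=[]
2: 0x64 (blk 25, set 1) → L1-HIT  vc=[]
3: 0x66 (blk 25, set 1) → L1-HIT  vc=[]
4: 0x43 (blk 16, set 0) → MISS  vc=[20]
5: 0x64 (blk 25, set 1) → L1-HIT  vc=[20]
6: 0x24 (blk 9, set 1) → MISS  vc=[20, 25]
7: 0x71 (blk 28, set 0) → MISS  vc=[20, 25, 16]
8: 0x66 (blk 25, set 1) → VC-HIT  vc=[20, 9, 16]
9: 0x52 (blk 20, set 0) → VC-HIT  vc=[28, 9, 16]
10: 0x53 (blk 20, set 0) → L1-HIT  vc=[28, 9, 16]
11: 0x67 (blk 25, set 1) → L1-HIT  vc=[28, 9, 16]
12: 0x67 (blk 25, set 1) → L1-HIT  vc=[28, 9, 16]
13: 0x67 (blk 25, set 1) → L1-HIT  vc=[28, 9, 16]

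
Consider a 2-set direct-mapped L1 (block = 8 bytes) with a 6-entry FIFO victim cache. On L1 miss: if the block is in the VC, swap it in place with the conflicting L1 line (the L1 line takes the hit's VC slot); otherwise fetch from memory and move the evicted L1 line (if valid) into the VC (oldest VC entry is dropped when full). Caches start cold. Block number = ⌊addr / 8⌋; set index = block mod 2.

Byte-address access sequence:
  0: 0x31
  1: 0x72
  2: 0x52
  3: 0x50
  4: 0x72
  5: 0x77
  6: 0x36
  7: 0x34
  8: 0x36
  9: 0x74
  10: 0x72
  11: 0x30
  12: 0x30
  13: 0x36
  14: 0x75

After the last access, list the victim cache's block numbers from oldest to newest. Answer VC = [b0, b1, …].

  [0] addr=0x31 blk=6 s=0: MISS | VC []
  [1] addr=0x72 blk=14 s=0: MISS | VC [6]
  [2] addr=0x52 blk=10 s=0: MISS | VC [6, 14]
  [3] addr=0x50 blk=10 s=0: L1-HIT | VC [6, 14]
  [4] addr=0x72 blk=14 s=0: VC-HIT | VC [6, 10]
  [5] addr=0x77 blk=14 s=0: L1-HIT | VC [6, 10]
  [6] addr=0x36 blk=6 s=0: VC-HIT | VC [14, 10]
  [7] addr=0x34 blk=6 s=0: L1-HIT | VC [14, 10]
  [8] addr=0x36 blk=6 s=0: L1-HIT | VC [14, 10]
  [9] addr=0x74 blk=14 s=0: VC-HIT | VC [6, 10]
  [10] addr=0x72 blk=14 s=0: L1-HIT | VC [6, 10]
  [11] addr=0x30 blk=6 s=0: VC-HIT | VC [14, 10]
  [12] addr=0x30 blk=6 s=0: L1-HIT | VC [14, 10]
  [13] addr=0x36 blk=6 s=0: L1-HIT | VC [14, 10]
  [14] addr=0x75 blk=14 s=0: VC-HIT | VC [6, 10]

VC = [6, 10]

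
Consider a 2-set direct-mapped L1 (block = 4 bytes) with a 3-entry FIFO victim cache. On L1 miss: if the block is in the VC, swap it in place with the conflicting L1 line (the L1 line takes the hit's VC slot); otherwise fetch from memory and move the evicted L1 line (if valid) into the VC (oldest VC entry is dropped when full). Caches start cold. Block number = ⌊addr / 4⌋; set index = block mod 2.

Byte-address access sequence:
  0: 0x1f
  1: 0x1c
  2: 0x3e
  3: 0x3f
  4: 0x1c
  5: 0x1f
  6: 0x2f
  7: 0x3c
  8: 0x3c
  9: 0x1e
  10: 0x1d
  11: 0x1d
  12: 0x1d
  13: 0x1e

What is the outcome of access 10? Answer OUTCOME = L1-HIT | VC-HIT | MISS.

OUTCOME = L1-HIT

  [0] addr=0x1f blk=7 s=1: MISS | VC []
  [1] addr=0x1c blk=7 s=1: L1-HIT | VC []
  [2] addr=0x3e blk=15 s=1: MISS | VC [7]
  [3] addr=0x3f blk=15 s=1: L1-HIT | VC [7]
  [4] addr=0x1c blk=7 s=1: VC-HIT | VC [15]
  [5] addr=0x1f blk=7 s=1: L1-HIT | VC [15]
  [6] addr=0x2f blk=11 s=1: MISS | VC [15, 7]
  [7] addr=0x3c blk=15 s=1: VC-HIT | VC [11, 7]
  [8] addr=0x3c blk=15 s=1: L1-HIT | VC [11, 7]
  [9] addr=0x1e blk=7 s=1: VC-HIT | VC [11, 15]
  [10] addr=0x1d blk=7 s=1: L1-HIT | VC [11, 15]
  [11] addr=0x1d blk=7 s=1: L1-HIT | VC [11, 15]
  [12] addr=0x1d blk=7 s=1: L1-HIT | VC [11, 15]
  [13] addr=0x1e blk=7 s=1: L1-HIT | VC [11, 15]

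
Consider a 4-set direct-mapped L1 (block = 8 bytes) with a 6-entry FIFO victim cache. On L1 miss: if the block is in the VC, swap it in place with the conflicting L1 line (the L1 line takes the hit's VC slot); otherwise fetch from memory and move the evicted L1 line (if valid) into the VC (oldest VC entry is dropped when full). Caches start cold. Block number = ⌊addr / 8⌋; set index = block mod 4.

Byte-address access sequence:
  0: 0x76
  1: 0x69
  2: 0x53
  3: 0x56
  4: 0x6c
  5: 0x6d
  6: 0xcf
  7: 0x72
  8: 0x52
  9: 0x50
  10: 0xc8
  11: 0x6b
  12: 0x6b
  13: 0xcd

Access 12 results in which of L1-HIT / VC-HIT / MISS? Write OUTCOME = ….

#0 0x76→b14/s2 MISS; vc=[]
#1 0x69→b13/s1 MISS; vc=[]
#2 0x53→b10/s2 MISS; vc=[14]
#3 0x56→b10/s2 L1-HIT; vc=[14]
#4 0x6c→b13/s1 L1-HIT; vc=[14]
#5 0x6d→b13/s1 L1-HIT; vc=[14]
#6 0xcf→b25/s1 MISS; vc=[14,13]
#7 0x72→b14/s2 VC-HIT; vc=[10,13]
#8 0x52→b10/s2 VC-HIT; vc=[14,13]
#9 0x50→b10/s2 L1-HIT; vc=[14,13]
#10 0xc8→b25/s1 L1-HIT; vc=[14,13]
#11 0x6b→b13/s1 VC-HIT; vc=[14,25]
#12 0x6b→b13/s1 L1-HIT; vc=[14,25]
#13 0xcd→b25/s1 VC-HIT; vc=[14,13]

OUTCOME = L1-HIT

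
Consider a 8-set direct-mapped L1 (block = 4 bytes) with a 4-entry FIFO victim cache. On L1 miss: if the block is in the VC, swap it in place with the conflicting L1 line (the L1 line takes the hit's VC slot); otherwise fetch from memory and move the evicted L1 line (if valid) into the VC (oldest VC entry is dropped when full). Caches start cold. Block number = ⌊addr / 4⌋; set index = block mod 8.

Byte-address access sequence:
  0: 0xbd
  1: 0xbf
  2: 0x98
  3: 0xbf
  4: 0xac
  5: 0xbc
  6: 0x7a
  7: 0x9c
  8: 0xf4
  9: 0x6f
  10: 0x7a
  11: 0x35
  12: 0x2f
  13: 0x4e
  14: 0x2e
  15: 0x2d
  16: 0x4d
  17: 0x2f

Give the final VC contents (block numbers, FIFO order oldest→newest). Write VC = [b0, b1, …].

#0 0xbd→b47/s7 MISS; vc=[]
#1 0xbf→b47/s7 L1-HIT; vc=[]
#2 0x98→b38/s6 MISS; vc=[]
#3 0xbf→b47/s7 L1-HIT; vc=[]
#4 0xac→b43/s3 MISS; vc=[]
#5 0xbc→b47/s7 L1-HIT; vc=[]
#6 0x7a→b30/s6 MISS; vc=[38]
#7 0x9c→b39/s7 MISS; vc=[38,47]
#8 0xf4→b61/s5 MISS; vc=[38,47]
#9 0x6f→b27/s3 MISS; vc=[38,47,43]
#10 0x7a→b30/s6 L1-HIT; vc=[38,47,43]
#11 0x35→b13/s5 MISS; vc=[38,47,43,61]
#12 0x2f→b11/s3 MISS; vc=[47,43,61,27]
#13 0x4e→b19/s3 MISS; vc=[43,61,27,11]
#14 0x2e→b11/s3 VC-HIT; vc=[43,61,27,19]
#15 0x2d→b11/s3 L1-HIT; vc=[43,61,27,19]
#16 0x4d→b19/s3 VC-HIT; vc=[43,61,27,11]
#17 0x2f→b11/s3 VC-HIT; vc=[43,61,27,19]

VC = [43, 61, 27, 19]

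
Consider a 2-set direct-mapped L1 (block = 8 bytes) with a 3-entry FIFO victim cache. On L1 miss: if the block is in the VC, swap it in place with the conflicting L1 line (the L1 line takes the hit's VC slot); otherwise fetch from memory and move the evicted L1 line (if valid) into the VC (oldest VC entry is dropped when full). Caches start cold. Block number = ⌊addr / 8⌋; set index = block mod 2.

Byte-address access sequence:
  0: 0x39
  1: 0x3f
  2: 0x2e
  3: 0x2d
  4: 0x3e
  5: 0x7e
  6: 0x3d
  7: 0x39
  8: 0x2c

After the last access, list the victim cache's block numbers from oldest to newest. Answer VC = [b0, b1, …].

0: 0x39 (blk 7, set 1) → MISS  vc=[]
1: 0x3f (blk 7, set 1) → L1-HIT  vc=[]
2: 0x2e (blk 5, set 1) → MISS  vc=[7]
3: 0x2d (blk 5, set 1) → L1-HIT  vc=[7]
4: 0x3e (blk 7, set 1) → VC-HIT  vc=[5]
5: 0x7e (blk 15, set 1) → MISS  vc=[5, 7]
6: 0x3d (blk 7, set 1) → VC-HIT  vc=[5, 15]
7: 0x39 (blk 7, set 1) → L1-HIT  vc=[5, 15]
8: 0x2c (blk 5, set 1) → VC-HIT  vc=[7, 15]

VC = [7, 15]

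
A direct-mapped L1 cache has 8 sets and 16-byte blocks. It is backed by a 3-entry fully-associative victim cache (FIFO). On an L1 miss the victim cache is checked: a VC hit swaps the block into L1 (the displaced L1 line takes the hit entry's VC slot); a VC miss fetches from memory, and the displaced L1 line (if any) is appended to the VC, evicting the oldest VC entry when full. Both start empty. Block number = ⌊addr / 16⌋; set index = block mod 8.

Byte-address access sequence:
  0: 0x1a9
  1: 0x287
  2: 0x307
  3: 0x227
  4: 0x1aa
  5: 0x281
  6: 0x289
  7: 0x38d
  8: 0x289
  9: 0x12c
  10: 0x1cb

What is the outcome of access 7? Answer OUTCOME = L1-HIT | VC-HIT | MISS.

#0 0x1a9→b26/s2 MISS; vc=[]
#1 0x287→b40/s0 MISS; vc=[]
#2 0x307→b48/s0 MISS; vc=[40]
#3 0x227→b34/s2 MISS; vc=[40,26]
#4 0x1aa→b26/s2 VC-HIT; vc=[40,34]
#5 0x281→b40/s0 VC-HIT; vc=[48,34]
#6 0x289→b40/s0 L1-HIT; vc=[48,34]
#7 0x38d→b56/s0 MISS; vc=[48,34,40]
#8 0x289→b40/s0 VC-HIT; vc=[48,34,56]
#9 0x12c→b18/s2 MISS; vc=[34,56,26]
#10 0x1cb→b28/s4 MISS; vc=[34,56,26]

OUTCOME = MISS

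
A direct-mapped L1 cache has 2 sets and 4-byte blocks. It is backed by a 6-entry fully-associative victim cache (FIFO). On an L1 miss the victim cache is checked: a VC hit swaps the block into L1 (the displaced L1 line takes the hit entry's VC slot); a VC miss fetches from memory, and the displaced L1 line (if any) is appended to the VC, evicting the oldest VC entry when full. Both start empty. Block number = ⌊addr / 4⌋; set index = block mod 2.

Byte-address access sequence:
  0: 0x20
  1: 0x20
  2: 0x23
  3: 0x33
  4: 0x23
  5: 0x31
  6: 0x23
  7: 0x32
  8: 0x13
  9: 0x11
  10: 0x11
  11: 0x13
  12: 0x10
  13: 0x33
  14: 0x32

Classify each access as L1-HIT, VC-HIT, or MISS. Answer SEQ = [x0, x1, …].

0: 0x20 (blk 8, set 0) → MISS  vc=[]
1: 0x20 (blk 8, set 0) → L1-HIT  vc=[]
2: 0x23 (blk 8, set 0) → L1-HIT  vc=[]
3: 0x33 (blk 12, set 0) → MISS  vc=[8]
4: 0x23 (blk 8, set 0) → VC-HIT  vc=[12]
5: 0x31 (blk 12, set 0) → VC-HIT  vc=[8]
6: 0x23 (blk 8, set 0) → VC-HIT  vc=[12]
7: 0x32 (blk 12, set 0) → VC-HIT  vc=[8]
8: 0x13 (blk 4, set 0) → MISS  vc=[8, 12]
9: 0x11 (blk 4, set 0) → L1-HIT  vc=[8, 12]
10: 0x11 (blk 4, set 0) → L1-HIT  vc=[8, 12]
11: 0x13 (blk 4, set 0) → L1-HIT  vc=[8, 12]
12: 0x10 (blk 4, set 0) → L1-HIT  vc=[8, 12]
13: 0x33 (blk 12, set 0) → VC-HIT  vc=[8, 4]
14: 0x32 (blk 12, set 0) → L1-HIT  vc=[8, 4]

SEQ = [MISS, L1-HIT, L1-HIT, MISS, VC-HIT, VC-HIT, VC-HIT, VC-HIT, MISS, L1-HIT, L1-HIT, L1-HIT, L1-HIT, VC-HIT, L1-HIT]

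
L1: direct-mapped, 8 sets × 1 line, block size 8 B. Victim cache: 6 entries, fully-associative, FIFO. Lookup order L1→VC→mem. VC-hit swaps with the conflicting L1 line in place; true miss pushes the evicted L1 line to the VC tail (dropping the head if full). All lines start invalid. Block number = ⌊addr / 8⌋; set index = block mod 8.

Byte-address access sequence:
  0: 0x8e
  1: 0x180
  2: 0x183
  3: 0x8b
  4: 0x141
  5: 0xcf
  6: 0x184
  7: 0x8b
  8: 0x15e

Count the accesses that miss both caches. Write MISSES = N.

MISSES = 5

  [0] addr=0x8e blk=17 s=1: MISS | VC []
  [1] addr=0x180 blk=48 s=0: MISS | VC []
  [2] addr=0x183 blk=48 s=0: L1-HIT | VC []
  [3] addr=0x8b blk=17 s=1: L1-HIT | VC []
  [4] addr=0x141 blk=40 s=0: MISS | VC [48]
  [5] addr=0xcf blk=25 s=1: MISS | VC [48, 17]
  [6] addr=0x184 blk=48 s=0: VC-HIT | VC [40, 17]
  [7] addr=0x8b blk=17 s=1: VC-HIT | VC [40, 25]
  [8] addr=0x15e blk=43 s=3: MISS | VC [40, 25]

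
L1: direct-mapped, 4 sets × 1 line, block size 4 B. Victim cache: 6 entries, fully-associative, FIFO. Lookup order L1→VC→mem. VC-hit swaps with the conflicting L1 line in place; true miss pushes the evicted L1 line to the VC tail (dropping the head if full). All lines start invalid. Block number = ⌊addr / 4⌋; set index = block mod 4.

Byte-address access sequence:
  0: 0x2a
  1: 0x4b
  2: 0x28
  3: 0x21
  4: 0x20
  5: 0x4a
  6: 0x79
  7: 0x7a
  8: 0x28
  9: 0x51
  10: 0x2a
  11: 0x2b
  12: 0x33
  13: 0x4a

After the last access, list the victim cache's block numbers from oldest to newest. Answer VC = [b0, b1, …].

  [0] addr=0x2a blk=10 s=2: MISS | VC []
  [1] addr=0x4b blk=18 s=2: MISS | VC [10]
  [2] addr=0x28 blk=10 s=2: VC-HIT | VC [18]
  [3] addr=0x21 blk=8 s=0: MISS | VC [18]
  [4] addr=0x20 blk=8 s=0: L1-HIT | VC [18]
  [5] addr=0x4a blk=18 s=2: VC-HIT | VC [10]
  [6] addr=0x79 blk=30 s=2: MISS | VC [10, 18]
  [7] addr=0x7a blk=30 s=2: L1-HIT | VC [10, 18]
  [8] addr=0x28 blk=10 s=2: VC-HIT | VC [30, 18]
  [9] addr=0x51 blk=20 s=0: MISS | VC [30, 18, 8]
  [10] addr=0x2a blk=10 s=2: L1-HIT | VC [30, 18, 8]
  [11] addr=0x2b blk=10 s=2: L1-HIT | VC [30, 18, 8]
  [12] addr=0x33 blk=12 s=0: MISS | VC [30, 18, 8, 20]
  [13] addr=0x4a blk=18 s=2: VC-HIT | VC [30, 10, 8, 20]

VC = [30, 10, 8, 20]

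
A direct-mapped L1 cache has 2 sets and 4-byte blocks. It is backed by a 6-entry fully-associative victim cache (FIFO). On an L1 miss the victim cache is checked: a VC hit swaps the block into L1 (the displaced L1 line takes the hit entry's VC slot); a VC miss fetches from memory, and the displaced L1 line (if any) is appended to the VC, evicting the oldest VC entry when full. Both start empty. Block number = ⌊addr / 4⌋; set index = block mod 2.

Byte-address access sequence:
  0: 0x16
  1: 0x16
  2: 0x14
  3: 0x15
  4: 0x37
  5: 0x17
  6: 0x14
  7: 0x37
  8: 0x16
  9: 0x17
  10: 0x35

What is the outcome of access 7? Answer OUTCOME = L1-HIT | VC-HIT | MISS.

OUTCOME = VC-HIT

#0 0x16→b5/s1 MISS; vc=[]
#1 0x16→b5/s1 L1-HIT; vc=[]
#2 0x14→b5/s1 L1-HIT; vc=[]
#3 0x15→b5/s1 L1-HIT; vc=[]
#4 0x37→b13/s1 MISS; vc=[5]
#5 0x17→b5/s1 VC-HIT; vc=[13]
#6 0x14→b5/s1 L1-HIT; vc=[13]
#7 0x37→b13/s1 VC-HIT; vc=[5]
#8 0x16→b5/s1 VC-HIT; vc=[13]
#9 0x17→b5/s1 L1-HIT; vc=[13]
#10 0x35→b13/s1 VC-HIT; vc=[5]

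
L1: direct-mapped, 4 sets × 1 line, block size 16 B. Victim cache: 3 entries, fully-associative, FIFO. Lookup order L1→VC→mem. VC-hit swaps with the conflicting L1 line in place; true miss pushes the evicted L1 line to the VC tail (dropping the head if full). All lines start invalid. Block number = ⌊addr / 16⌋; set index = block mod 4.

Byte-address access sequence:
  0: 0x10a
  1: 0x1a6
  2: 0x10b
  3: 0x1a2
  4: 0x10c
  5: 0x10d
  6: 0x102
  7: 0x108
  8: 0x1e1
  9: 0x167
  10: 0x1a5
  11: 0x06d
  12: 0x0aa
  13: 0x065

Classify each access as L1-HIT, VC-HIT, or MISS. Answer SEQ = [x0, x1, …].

SEQ = [MISS, MISS, L1-HIT, L1-HIT, L1-HIT, L1-HIT, L1-HIT, L1-HIT, MISS, MISS, VC-HIT, MISS, MISS, VC-HIT]

  [0] addr=0x10a blk=16 s=0: MISS | VC []
  [1] addr=0x1a6 blk=26 s=2: MISS | VC []
  [2] addr=0x10b blk=16 s=0: L1-HIT | VC []
  [3] addr=0x1a2 blk=26 s=2: L1-HIT | VC []
  [4] addr=0x10c blk=16 s=0: L1-HIT | VC []
  [5] addr=0x10d blk=16 s=0: L1-HIT | VC []
  [6] addr=0x102 blk=16 s=0: L1-HIT | VC []
  [7] addr=0x108 blk=16 s=0: L1-HIT | VC []
  [8] addr=0x1e1 blk=30 s=2: MISS | VC [26]
  [9] addr=0x167 blk=22 s=2: MISS | VC [26, 30]
  [10] addr=0x1a5 blk=26 s=2: VC-HIT | VC [22, 30]
  [11] addr=0x6d blk=6 s=2: MISS | VC [22, 30, 26]
  [12] addr=0xaa blk=10 s=2: MISS | VC [30, 26, 6]
  [13] addr=0x65 blk=6 s=2: VC-HIT | VC [30, 26, 10]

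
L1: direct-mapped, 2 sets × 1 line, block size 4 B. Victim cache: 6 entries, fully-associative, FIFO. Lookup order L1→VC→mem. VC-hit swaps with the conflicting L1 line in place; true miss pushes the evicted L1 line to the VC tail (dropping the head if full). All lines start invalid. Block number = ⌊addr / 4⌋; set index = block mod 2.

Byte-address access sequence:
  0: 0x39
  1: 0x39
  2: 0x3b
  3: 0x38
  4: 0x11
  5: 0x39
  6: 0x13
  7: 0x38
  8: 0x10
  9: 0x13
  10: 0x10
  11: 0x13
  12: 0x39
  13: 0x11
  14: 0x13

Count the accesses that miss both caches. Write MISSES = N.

MISSES = 2

#0 0x39→b14/s0 MISS; vc=[]
#1 0x39→b14/s0 L1-HIT; vc=[]
#2 0x3b→b14/s0 L1-HIT; vc=[]
#3 0x38→b14/s0 L1-HIT; vc=[]
#4 0x11→b4/s0 MISS; vc=[14]
#5 0x39→b14/s0 VC-HIT; vc=[4]
#6 0x13→b4/s0 VC-HIT; vc=[14]
#7 0x38→b14/s0 VC-HIT; vc=[4]
#8 0x10→b4/s0 VC-HIT; vc=[14]
#9 0x13→b4/s0 L1-HIT; vc=[14]
#10 0x10→b4/s0 L1-HIT; vc=[14]
#11 0x13→b4/s0 L1-HIT; vc=[14]
#12 0x39→b14/s0 VC-HIT; vc=[4]
#13 0x11→b4/s0 VC-HIT; vc=[14]
#14 0x13→b4/s0 L1-HIT; vc=[14]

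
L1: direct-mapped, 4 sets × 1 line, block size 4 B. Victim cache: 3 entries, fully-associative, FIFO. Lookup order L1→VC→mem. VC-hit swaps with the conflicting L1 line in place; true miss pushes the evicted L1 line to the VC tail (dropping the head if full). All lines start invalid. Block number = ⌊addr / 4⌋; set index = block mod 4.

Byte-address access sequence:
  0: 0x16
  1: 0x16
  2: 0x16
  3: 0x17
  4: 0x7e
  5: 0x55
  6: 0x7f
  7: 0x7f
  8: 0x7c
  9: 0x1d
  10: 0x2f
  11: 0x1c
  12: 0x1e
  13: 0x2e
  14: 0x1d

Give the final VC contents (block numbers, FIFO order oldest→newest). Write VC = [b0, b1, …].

VC = [5, 31, 11]

  [0] addr=0x16 blk=5 s=1: MISS | VC []
  [1] addr=0x16 blk=5 s=1: L1-HIT | VC []
  [2] addr=0x16 blk=5 s=1: L1-HIT | VC []
  [3] addr=0x17 blk=5 s=1: L1-HIT | VC []
  [4] addr=0x7e blk=31 s=3: MISS | VC []
  [5] addr=0x55 blk=21 s=1: MISS | VC [5]
  [6] addr=0x7f blk=31 s=3: L1-HIT | VC [5]
  [7] addr=0x7f blk=31 s=3: L1-HIT | VC [5]
  [8] addr=0x7c blk=31 s=3: L1-HIT | VC [5]
  [9] addr=0x1d blk=7 s=3: MISS | VC [5, 31]
  [10] addr=0x2f blk=11 s=3: MISS | VC [5, 31, 7]
  [11] addr=0x1c blk=7 s=3: VC-HIT | VC [5, 31, 11]
  [12] addr=0x1e blk=7 s=3: L1-HIT | VC [5, 31, 11]
  [13] addr=0x2e blk=11 s=3: VC-HIT | VC [5, 31, 7]
  [14] addr=0x1d blk=7 s=3: VC-HIT | VC [5, 31, 11]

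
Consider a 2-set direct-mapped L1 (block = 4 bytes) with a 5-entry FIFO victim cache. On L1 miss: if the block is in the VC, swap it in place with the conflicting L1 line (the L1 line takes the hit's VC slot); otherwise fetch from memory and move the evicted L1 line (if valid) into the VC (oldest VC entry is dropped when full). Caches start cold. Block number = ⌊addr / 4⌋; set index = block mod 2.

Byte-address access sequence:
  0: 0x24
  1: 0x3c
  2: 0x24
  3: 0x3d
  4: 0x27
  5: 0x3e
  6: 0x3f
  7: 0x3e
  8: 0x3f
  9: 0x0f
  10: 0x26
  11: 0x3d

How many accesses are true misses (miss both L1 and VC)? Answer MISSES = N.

0: 0x24 (blk 9, set 1) → MISS  vc=[]
1: 0x3c (blk 15, set 1) → MISS  vc=[9]
2: 0x24 (blk 9, set 1) → VC-HIT  vc=[15]
3: 0x3d (blk 15, set 1) → VC-HIT  vc=[9]
4: 0x27 (blk 9, set 1) → VC-HIT  vc=[15]
5: 0x3e (blk 15, set 1) → VC-HIT  vc=[9]
6: 0x3f (blk 15, set 1) → L1-HIT  vc=[9]
7: 0x3e (blk 15, set 1) → L1-HIT  vc=[9]
8: 0x3f (blk 15, set 1) → L1-HIT  vc=[9]
9: 0xf (blk 3, set 1) → MISS  vc=[9, 15]
10: 0x26 (blk 9, set 1) → VC-HIT  vc=[3, 15]
11: 0x3d (blk 15, set 1) → VC-HIT  vc=[3, 9]

MISSES = 3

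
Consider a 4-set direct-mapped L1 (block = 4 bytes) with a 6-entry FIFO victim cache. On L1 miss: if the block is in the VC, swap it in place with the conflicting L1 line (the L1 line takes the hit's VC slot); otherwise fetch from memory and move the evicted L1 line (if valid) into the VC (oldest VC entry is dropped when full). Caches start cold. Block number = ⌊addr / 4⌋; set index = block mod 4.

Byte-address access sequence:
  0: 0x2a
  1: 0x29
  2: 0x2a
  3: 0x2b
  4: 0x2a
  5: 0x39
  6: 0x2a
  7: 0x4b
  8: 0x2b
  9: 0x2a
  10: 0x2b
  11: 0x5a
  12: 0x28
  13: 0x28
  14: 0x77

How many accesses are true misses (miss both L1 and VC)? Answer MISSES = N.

0: 0x2a (blk 10, set 2) → MISS  vc=[]
1: 0x29 (blk 10, set 2) → L1-HIT  vc=[]
2: 0x2a (blk 10, set 2) → L1-HIT  vc=[]
3: 0x2b (blk 10, set 2) → L1-HIT  vc=[]
4: 0x2a (blk 10, set 2) → L1-HIT  vc=[]
5: 0x39 (blk 14, set 2) → MISS  vc=[10]
6: 0x2a (blk 10, set 2) → VC-HIT  vc=[14]
7: 0x4b (blk 18, set 2) → MISS  vc=[14, 10]
8: 0x2b (blk 10, set 2) → VC-HIT  vc=[14, 18]
9: 0x2a (blk 10, set 2) → L1-HIT  vc=[14, 18]
10: 0x2b (blk 10, set 2) → L1-HIT  vc=[14, 18]
11: 0x5a (blk 22, set 2) → MISS  vc=[14, 18, 10]
12: 0x28 (blk 10, set 2) → VC-HIT  vc=[14, 18, 22]
13: 0x28 (blk 10, set 2) → L1-HIT  vc=[14, 18, 22]
14: 0x77 (blk 29, set 1) → MISS  vc=[14, 18, 22]

MISSES = 5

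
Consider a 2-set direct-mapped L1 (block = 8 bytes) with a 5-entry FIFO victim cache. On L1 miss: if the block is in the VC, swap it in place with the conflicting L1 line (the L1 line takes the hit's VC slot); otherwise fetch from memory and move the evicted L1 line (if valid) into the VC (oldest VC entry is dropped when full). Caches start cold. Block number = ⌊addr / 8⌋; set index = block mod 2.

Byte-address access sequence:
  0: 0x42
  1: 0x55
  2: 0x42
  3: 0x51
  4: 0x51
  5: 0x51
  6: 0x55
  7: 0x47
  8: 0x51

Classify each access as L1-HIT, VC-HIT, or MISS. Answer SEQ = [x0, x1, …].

SEQ = [MISS, MISS, VC-HIT, VC-HIT, L1-HIT, L1-HIT, L1-HIT, VC-HIT, VC-HIT]

0: 0x42 (blk 8, set 0) → MISS  vc=[]
1: 0x55 (blk 10, set 0) → MISS  vc=[8]
2: 0x42 (blk 8, set 0) → VC-HIT  vc=[10]
3: 0x51 (blk 10, set 0) → VC-HIT  vc=[8]
4: 0x51 (blk 10, set 0) → L1-HIT  vc=[8]
5: 0x51 (blk 10, set 0) → L1-HIT  vc=[8]
6: 0x55 (blk 10, set 0) → L1-HIT  vc=[8]
7: 0x47 (blk 8, set 0) → VC-HIT  vc=[10]
8: 0x51 (blk 10, set 0) → VC-HIT  vc=[8]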